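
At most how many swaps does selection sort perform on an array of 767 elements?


Each of the 766 passes places one element in its final position.
Pass 1: swap minimum into position 0
Pass 2: swap minimum of remaining into position 1
...
Pass 766: last two elements, one swap
Maximum swaps = 767 - 1 = 766


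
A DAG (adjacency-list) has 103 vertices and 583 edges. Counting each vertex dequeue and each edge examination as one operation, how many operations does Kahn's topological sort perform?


V = 103 (vertex processing)
E = 583 (edge processing)
V + E = 103 + 583 = 686


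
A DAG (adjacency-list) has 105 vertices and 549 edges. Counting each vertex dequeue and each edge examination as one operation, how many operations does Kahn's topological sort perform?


V = 105 (vertex processing)
E = 549 (edge processing)
V + E = 105 + 549 = 654


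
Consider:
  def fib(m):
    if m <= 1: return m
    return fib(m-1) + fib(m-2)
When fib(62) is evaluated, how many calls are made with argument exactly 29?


Let N(m) = number of times fib(m) is called while evaluating fib(62).
N(62) = 1 (the initial call).
N(61) = 1 (only fib(62) calls it).
For 1 <= m <= 60: fib(m) is called by fib(m+1) and fib(m+2), so
  N(m) = N(m+1) + N(m+2).
fib(0) is called only by fib(2), so N(0) = N(2).
Walk down from m=62:
  N(62)=1, N(61)=1, N(60)=2, N(59)=3, N(58)=5, N(57)=8, N(56)=13, N(55)=21, N(54)=34, N(53)=55, N(52)=89, N(51)=144, N(50)=233, N(49)=377, N(48)=610, N(47)=987, N(46)=1597, N(45)=2584, N(44)=4181, N(43)=6765, N(42)=10946, N(41)=17711, N(40)=28657, N(39)=46368, N(38)=75025, N(37)=121393, N(36)=196418, N(35)=317811, N(34)=514229, N(33)=832040, N(32)=1346269, N(31)=2178309, N(30)=3524578, N(29)=5702887
N(29) = 5702887


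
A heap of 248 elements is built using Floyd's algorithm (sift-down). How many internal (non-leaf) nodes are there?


Leaf nodes occupy roughly half the array.
Sift-down is called for each internal node, starting from the last one.
Internal nodes = floor(n/2) = floor(248/2) = 124


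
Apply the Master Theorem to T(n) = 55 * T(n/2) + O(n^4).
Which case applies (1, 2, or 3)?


The Master Theorem: T(n) = a*T(n/b) + O(n^c)
  a = 55, b = 2, c = 4
log_b(a) = log_2(55) ~ 5.781
Compare b^c with a: 2^4 = 16 < 55, so c < log_b(a).
Since c < log_b(a), Case 1 applies.
T(n) = O(n^(log_2 55)) ~ O(n^5.781)
Master Theorem case = 1


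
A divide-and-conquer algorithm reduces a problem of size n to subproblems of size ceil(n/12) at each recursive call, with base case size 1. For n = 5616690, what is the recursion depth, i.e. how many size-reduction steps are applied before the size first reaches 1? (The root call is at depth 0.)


Each step divides the size by 12 (rounding up); after k steps the size is ceil(n/12^k), which equals 1 exactly when 12^k >= n.
So the depth is the smallest k with 12^k >= 5616690, i.e. ceil(log_12(5616690)).
12^6 = 2985984 < 5616690 <= 35831808 = 12^7
Recursion depth = 7


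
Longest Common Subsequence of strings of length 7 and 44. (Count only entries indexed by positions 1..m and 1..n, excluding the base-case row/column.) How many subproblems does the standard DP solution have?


DP table indexed by positions in both strings.
First string: 7 positions
Second string: 44 positions
Total = 7 * 44 = 308


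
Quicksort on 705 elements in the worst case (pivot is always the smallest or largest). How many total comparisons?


In the worst case, each partition step picks the worst pivot:
  Partition 1: 704 comparisons (n-1 elements to compare)
  Partition 2: 703 comparisons
  Partition 3: 702 comparisons
  Partition 4: 701 comparisons
  Partition 5: 700 comparisons
  ...
  Last partition: 0 comparisons
Total = (n-1) + (n-2) + ... + 1 + 0 = n*(n-1)/2
= 705*704/2 = 248160


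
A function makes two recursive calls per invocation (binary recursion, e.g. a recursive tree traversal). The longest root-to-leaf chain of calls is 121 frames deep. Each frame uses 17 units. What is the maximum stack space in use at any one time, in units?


Binary recursion: the two calls run one after the other, so only one root-to-leaf chain of frames is on the stack at a time.
Maximum depth (longest chain) = 121 frames
Each frame = 17 units
Max stack space = 121 * 17 = 2057


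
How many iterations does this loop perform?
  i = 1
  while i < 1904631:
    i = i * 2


The loop variable doubles each iteration:
i = 1 -> 2 -> 4 -> 8 -> 16 -> 32 -> 64 -> 128 -> 256 -> 512 -> 1024 -> 2048 -> 4096 -> 8192 -> 16384 -> 32768 -> 65536 -> 131072 -> 262144 -> 524288 -> 1048576 -> 2097152 (stop, 2097152 >= 1904631)
Number of doublings = ceil(log2(1904631)) = 21


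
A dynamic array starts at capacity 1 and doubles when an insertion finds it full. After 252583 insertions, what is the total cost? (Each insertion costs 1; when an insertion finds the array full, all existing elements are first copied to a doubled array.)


Insertion cost: 252583 (one per element)
Resizes occur just before inserting elements 2, 3, 5, 9, ...
Elements copied at each resize: 1 + 2 + 4 + 8 + 16 + 32 + 64 + 128 + 256 + 512 + 1024 + 2048 + 4096 + 8192 + 16384 + 32768 + 65536 + 131072
Sum of copies = 262143 (geometric series: 2^k - 1)
Total = 252583 + 262143 = 514726


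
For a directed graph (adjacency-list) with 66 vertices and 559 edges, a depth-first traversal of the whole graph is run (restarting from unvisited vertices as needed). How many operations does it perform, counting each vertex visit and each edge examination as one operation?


A full DFS traversal visits each vertex once and examines each edge once.
V = 66
E = 559
Sum = 66 + 559 = 625


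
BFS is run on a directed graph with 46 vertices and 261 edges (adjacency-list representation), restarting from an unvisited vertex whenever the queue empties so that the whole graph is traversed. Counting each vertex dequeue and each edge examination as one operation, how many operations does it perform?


A full BFS traversal dequeues each vertex exactly once and examines each directed edge exactly once.
V = 46 (vertex processing cost)
E = 261 (edge examination cost)
Total operations proportional to V + E = 46 + 261 = 307


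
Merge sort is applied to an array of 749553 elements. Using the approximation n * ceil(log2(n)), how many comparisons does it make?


Merge sort divides the array into halves recursively.
Number of levels = ceil(log2(749553)) = 20
At each level, approximately n = 749553 comparisons are needed for merging.
Total comparisons ~ n * ceil(log2(n)) = 749553 * 20 = 14991060


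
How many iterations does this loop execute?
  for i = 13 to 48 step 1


The loop variable i takes values starting at 13 and increments by 1 each iteration.
Sequence: i = 13, 14, 15, 16, 17, 18, 19, 20, 21, ...
The upper bound 48 is inclusive, so the count is floor((last - first) / step) + 1:
floor((48 - 13) / 1) + 1 = floor(35/1) + 1 = 35 + 1 = 36


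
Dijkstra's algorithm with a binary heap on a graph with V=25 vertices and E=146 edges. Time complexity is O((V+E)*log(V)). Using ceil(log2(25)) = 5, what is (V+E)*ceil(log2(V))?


Dijkstra with a binary heap: each vertex is extracted once, each edge may relax once.
Each heap operation costs O(log V).
V + E = 25 + 146 = 171
ceil(log2(25)) = 5 (since 2^4 = 16 < 25 <= 32 = 2^5)
Total heap work = (V+E) * ceil(log2(V)) = 171 * 5 = 855


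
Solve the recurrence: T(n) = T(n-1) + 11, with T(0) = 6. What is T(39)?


Unrolling the recurrence:
T(39) = T(38) + 11
       = T(37) + 11 + 11
       = T(36) + 11*3
       ...
       = T(0) + 11*39
       = 6 + 429 = 435


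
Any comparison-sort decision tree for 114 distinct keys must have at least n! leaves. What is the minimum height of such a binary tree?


A binary decision tree of height h has at most 2^h leaves and needs at least n! of them, so h >= ceil(log2(n!)).
114! is far too large to multiply out, so use Stirling's series:
  ln(n!) ~ n ln n - n + (1/2) ln(2 pi n) + 1/(12n)  (error below 1/(360 n^3), negligible here)
  ln(114) = 4.7361984
  n ln n = 114 * 4.7361984 = 539.9266
  (1/2) ln(2 pi * 114) = (1/2) ln(716.2831) = 3.2870
  1/(12*114) = 0.0007
  ln(114!) ~ 539.9266 - 114 + 3.2870 + 0.0007 = 429.2143
Convert to base 2: log2(114!) = 429.2143 / ln 2 = 429.2143 / 0.69314718 = 619.2253
ceil(619.2253) = 620


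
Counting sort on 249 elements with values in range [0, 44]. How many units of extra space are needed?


Output array size: 249 (to store sorted result)
Count array size: 45 (one slot per possible value, range 0 to 44)
Total extra space = 249 + 45 = 294


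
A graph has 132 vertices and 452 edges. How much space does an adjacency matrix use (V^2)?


Adjacency matrix: V x V grid of entries
Space = V^2 = 132^2 = 132 * 132 = 17424


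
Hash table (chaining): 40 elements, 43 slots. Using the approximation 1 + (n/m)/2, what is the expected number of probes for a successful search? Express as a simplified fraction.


Computing expected probes:
alpha = 40/43
= 1 + alpha/2
= 1 + 40/(2*43)
= (2*43 + 40) / (2*43)
= 126/86 = 63/43


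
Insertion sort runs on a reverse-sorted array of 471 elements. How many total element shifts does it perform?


Sum of shifts = 1 + 2 + 3 + ... + 470
= 471 * 470 / 2
= 221370 / 2
= 110685


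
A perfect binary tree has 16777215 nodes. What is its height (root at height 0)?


For a perfect binary tree of height h: n = 2^(h+1) - 1, so h = log2(n+1) - 1.
  n + 1 = 16777216 = 2^24
  log2(16777216) = 24
  height = 24 - 1 = 23


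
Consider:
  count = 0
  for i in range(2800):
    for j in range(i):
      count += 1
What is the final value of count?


For each i, the inner loop runs i times:
  i=0: inner runs 0 times
  i=1: inner runs 1 time
  i=2: inner runs 2 times
  i=3: inner runs 3 times
  i=4: inner runs 4 times
  i=5: inner runs 5 times
  i=6: inner runs 6 times
  i=7: inner runs 7 times
  ...
Total = 0 + 1 + 2 + ... + 2799 = 2800*(2800-1)/2 = 3918600


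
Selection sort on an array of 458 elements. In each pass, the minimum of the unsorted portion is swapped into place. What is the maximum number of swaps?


Selection sort performs one swap per pass:
  Pass 1: find min in positions 0 to 457, swap with position 0
  Pass 2: find min in positions 1 to 457, swap with position 1
  Pass 3: find min in positions 2 to 457, swap with position 2
  Pass 4: find min in positions 3 to 457, swap with position 3
  Pass 5: find min in positions 4 to 457, swap with position 4
  ... (452 more passes)
Total passes (and swaps) = n - 1 = 458 - 1 = 457


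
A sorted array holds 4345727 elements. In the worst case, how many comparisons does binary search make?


Halving sequence: 4345727 -> 2172863 -> 1086431 -> 543215 -> 271607 -> 135803 -> 67901 -> 33950 -> 16975 -> 8487 -> 4243 -> 2121 -> 1060 -> 530 -> 265 -> 132 -> 66 -> 33 -> 16 -> 8 -> 4 -> 2 -> 1
Number of halvings = 22
Max comparisons = 22 + 1 = 23


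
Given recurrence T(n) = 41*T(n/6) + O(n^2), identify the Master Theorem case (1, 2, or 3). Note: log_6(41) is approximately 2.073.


Master Theorem parameters: a=41, b=6, c=2
log_b(a) = 2.073
Compare b^c with a: 6^2 = 36 < 41, so c < log_b(a).
Comparing c=2 vs log_b(a)=2.073:
2 < 2.073 => Case 1
Result: T(n) = O(n^(log_6 41)) ~ O(n^2.073)
Master Theorem case = 1


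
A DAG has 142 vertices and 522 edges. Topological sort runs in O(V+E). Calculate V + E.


V = 142 (vertex processing)
E = 522 (edge processing)
V + E = 142 + 522 = 664


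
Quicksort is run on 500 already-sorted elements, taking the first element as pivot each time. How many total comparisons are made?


Sum of comparisons per partition:
499 + 498 + ... + 1 + 0
= 500 * (500 - 1) / 2
= 500 * 499 / 2
= 124750


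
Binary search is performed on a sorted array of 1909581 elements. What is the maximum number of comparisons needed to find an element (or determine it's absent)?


Binary search halves the search space each comparison:
  Step 1: search space = 1909581 -> 954790
  Step 2: search space = 954790 -> 477395
  Step 3: search space = 477395 -> 238697
  Step 4: search space = 238697 -> 119348
  Step 5: search space = 119348 -> 59674
  Step 6: search space = 59674 -> 29837
  Step 7: search space = 29837 -> 14918
  Step 8: search space = 14918 -> 7459
  Step 9: search space = 7459 -> 3729
  Step 10: search space = 3729 -> 1864
  Step 11: search space = 1864 -> 932
  Step 12: search space = 932 -> 466
  Step 13: search space = 466 -> 233
  Step 14: search space = 233 -> 116
  Step 15: search space = 116 -> 58
  Step 16: search space = 58 -> 29
  Step 17: search space = 29 -> 14
  Step 18: search space = 14 -> 7
  Step 19: search space = 7 -> 3
  Step 20: search space = 3 -> 1
  Step 21: search space = 1 (final check)
Maximum comparisons = floor(log2(1909581)) + 1 = 20 + 1 = 21


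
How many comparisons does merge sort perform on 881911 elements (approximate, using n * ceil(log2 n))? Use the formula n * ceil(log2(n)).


Recursion depth: ceil(log2(881911)) = 20
Each recursion level merges n = 881911 elements
Total = 881911 * 20 = 17638220


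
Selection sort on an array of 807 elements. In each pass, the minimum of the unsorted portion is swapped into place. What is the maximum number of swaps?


Selection sort performs one swap per pass:
  Pass 1: find min in positions 0 to 806, swap with position 0
  Pass 2: find min in positions 1 to 806, swap with position 1
  Pass 3: find min in positions 2 to 806, swap with position 2
  Pass 4: find min in positions 3 to 806, swap with position 3
  Pass 5: find min in positions 4 to 806, swap with position 4
  ... (801 more passes)
Total passes (and swaps) = n - 1 = 807 - 1 = 806


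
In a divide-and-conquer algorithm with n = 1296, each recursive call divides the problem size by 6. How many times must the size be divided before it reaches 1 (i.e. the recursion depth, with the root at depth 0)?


Number of divisions = log_6(1296)
Sizes: 1296 -> 216 -> 36 -> 6 -> 1 (4 divisions)
Recursion depth = 4


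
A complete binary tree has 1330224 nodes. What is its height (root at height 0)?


In a complete binary tree, level k holds nodes 2^k .. 2^(k+1)-1 (1-indexed).
Height = floor(log2(n)) = floor(log2(1330224)) = 20
Check: 2^20 = 1048576 <= 1330224 < 2097152 = 2^21


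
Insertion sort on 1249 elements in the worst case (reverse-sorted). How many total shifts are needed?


In the worst case (reverse-sorted), each element shifts past all previous:
  Element 1: 1 shifts
  Element 2: 2 shifts
  Element 3: 3 shifts
  Element 4: 4 shifts
  Element 5: 5 shifts
  ...
  Element 1248: 1248 shifts
Total = 1 + 2 + ... + 1248
= 1249*(1249-1)/2 = 779376


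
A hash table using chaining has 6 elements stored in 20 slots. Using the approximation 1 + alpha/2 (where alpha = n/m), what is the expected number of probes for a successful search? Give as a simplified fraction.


Load factor alpha = n/m = 6/20
Expected probes = 1 + alpha/2 = 1 + 6/(2*20)
= 1 + 6/40
= 40/40 + 6/40
= 46/40
Simplify: 23/20


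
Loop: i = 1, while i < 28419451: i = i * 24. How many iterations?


i multiplies by 24 each step:
i = 1 -> 24 -> 576 -> 13824 -> 331776 -> 7962624 -> 191102976 (stop)
Iterations = ceil(log_24(28419451)) = 6


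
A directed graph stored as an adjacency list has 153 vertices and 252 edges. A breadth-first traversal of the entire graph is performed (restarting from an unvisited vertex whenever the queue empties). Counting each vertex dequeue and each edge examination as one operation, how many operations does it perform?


A full BFS traversal dequeues each vertex once and examines each edge once.
Vertex visits: 153
Edge visits: 252
V + E = 153 + 252 = 405


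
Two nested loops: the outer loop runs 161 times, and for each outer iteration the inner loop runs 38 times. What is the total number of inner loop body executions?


Outer loop: 161 iterations
Inner loop: 38 iterations per outer iteration
Total = 161 * 38 = 6118


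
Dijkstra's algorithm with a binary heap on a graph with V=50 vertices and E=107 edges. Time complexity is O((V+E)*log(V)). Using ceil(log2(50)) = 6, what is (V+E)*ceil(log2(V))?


Dijkstra with a binary heap: each vertex is extracted once, each edge may relax once.
Each heap operation costs O(log V).
V + E = 50 + 107 = 157
ceil(log2(50)) = 6 (since 2^5 = 32 < 50 <= 64 = 2^6)
Total heap work = (V+E) * ceil(log2(V)) = 157 * 6 = 942


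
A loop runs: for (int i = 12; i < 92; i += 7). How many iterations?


Loop starts at i = 12, increments by 7, stops when i >= 92.
Number of iterations = ceil((92 - 12) / 7)
= ceil(80 / 7)
= 12


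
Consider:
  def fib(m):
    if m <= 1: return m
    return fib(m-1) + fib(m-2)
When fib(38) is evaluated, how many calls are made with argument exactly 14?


Let N(m) = number of times fib(m) is called while evaluating fib(38).
N(38) = 1 (the initial call).
N(37) = 1 (only fib(38) calls it).
For 1 <= m <= 36: fib(m) is called by fib(m+1) and fib(m+2), so
  N(m) = N(m+1) + N(m+2).
fib(0) is called only by fib(2), so N(0) = N(2).
Walk down from m=38:
  N(38)=1, N(37)=1, N(36)=2, N(35)=3, N(34)=5, N(33)=8, N(32)=13, N(31)=21, N(30)=34, N(29)=55, N(28)=89, N(27)=144, N(26)=233, N(25)=377, N(24)=610, N(23)=987, N(22)=1597, N(21)=2584, N(20)=4181, N(19)=6765, N(18)=10946, N(17)=17711, N(16)=28657, N(15)=46368, N(14)=75025
N(14) = 75025


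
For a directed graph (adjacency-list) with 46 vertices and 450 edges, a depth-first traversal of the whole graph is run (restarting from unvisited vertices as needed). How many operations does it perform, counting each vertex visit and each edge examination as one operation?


A full DFS traversal visits each vertex once and examines each edge once.
V = 46
E = 450
Sum = 46 + 450 = 496


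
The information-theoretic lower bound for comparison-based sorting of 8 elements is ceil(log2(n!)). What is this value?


A binary decision tree of height h has at most 2^h leaves and needs at least n! of them, so h >= ceil(log2(n!)).
Compute 8! as a running product:
  x2 = 2, x3 = 6, x4 = 24, x5 = 120
  x6 = 720, x7 = 5040, x8 = 40320
8! = 40320
Bracket between powers of 2:
  2^15 = 32768 < 40320 <= 65536 = 2^16
So ceil(log2(8!)) = 16


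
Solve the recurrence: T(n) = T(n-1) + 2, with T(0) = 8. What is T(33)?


Unrolling the recurrence:
T(33) = T(32) + 2
       = T(31) + 2 + 2
       = T(30) + 2*3
       ...
       = T(0) + 2*33
       = 8 + 66 = 74


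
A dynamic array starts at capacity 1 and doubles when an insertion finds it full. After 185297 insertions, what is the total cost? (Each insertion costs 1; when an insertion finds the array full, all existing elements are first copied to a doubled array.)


Insertion cost: 185297 (one per element)
Resizes occur just before inserting elements 2, 3, 5, 9, ...
Elements copied at each resize: 1 + 2 + 4 + 8 + 16 + 32 + 64 + 128 + 256 + 512 + 1024 + 2048 + 4096 + 8192 + 16384 + 32768 + 65536 + 131072
Sum of copies = 262143 (geometric series: 2^k - 1)
Total = 185297 + 262143 = 447440


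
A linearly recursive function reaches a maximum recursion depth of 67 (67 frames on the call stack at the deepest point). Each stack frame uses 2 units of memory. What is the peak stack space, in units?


Maximum recursion depth = 67 frames
Memory per frame = 2 units
Total stack space = depth * frame_size
= 67 * 2 = 134


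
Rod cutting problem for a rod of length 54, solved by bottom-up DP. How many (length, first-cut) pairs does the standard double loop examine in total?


For each subproblem length i = 1..54, the inner loop considers i possible first cuts.
Total = 1 + 2 + ... + 54
= 54*(54+1)/2
= 54*55/2 = 1485


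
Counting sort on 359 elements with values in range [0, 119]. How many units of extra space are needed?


Output array size: 359 (to store sorted result)
Count array size: 120 (one slot per possible value, range 0 to 119)
Total extra space = 359 + 120 = 479


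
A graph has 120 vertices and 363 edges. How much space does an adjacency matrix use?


Adjacency matrix: V x V grid of entries
Space = V^2 = 120^2 = 120 * 120 = 14400


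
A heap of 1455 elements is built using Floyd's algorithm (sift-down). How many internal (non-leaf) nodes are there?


Leaf nodes occupy roughly half the array.
Sift-down is called for each internal node, starting from the last one.
Internal nodes = floor(n/2) = floor(1455/2) = 727


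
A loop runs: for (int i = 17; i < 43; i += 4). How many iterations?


Loop starts at i = 17, increments by 4, stops when i >= 43.
Number of iterations = ceil((43 - 17) / 4)
= ceil(26 / 4)
= 7


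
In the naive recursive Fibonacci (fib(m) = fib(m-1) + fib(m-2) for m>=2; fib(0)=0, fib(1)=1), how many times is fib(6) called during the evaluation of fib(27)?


Let N(m) = number of times fib(m) is called while evaluating fib(27).
N(27) = 1 (the initial call).
N(26) = 1 (only fib(27) calls it).
For 1 <= m <= 25: fib(m) is called by fib(m+1) and fib(m+2), so
  N(m) = N(m+1) + N(m+2).
fib(0) is called only by fib(2), so N(0) = N(2).
Walk down from m=27:
  N(27)=1, N(26)=1, N(25)=2, N(24)=3, N(23)=5, N(22)=8, N(21)=13, N(20)=21, N(19)=34, N(18)=55, N(17)=89, N(16)=144, N(15)=233, N(14)=377, N(13)=610, N(12)=987, N(11)=1597, N(10)=2584, N(9)=4181, N(8)=6765, N(7)=10946, N(6)=17711
N(6) = 17711


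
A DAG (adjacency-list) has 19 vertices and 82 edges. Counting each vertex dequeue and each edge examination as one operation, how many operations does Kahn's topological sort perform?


V = 19 (vertex processing)
E = 82 (edge processing)
V + E = 19 + 82 = 101


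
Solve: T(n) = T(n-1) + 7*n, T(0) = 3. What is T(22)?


Expanding the recurrence:
T(22) = T(21) + 7*22
       = T(20) + 7*21 + 7*22
       ...
       = T(0) + 7*(1 + 2 + ... + 22)
       = 3 + 7 * 22*23/2
       = 3 + 7 * 253
       = 3 + 1771 = 1774


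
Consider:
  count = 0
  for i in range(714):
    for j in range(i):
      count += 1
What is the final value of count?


For each i, the inner loop runs i times:
  i=0: inner runs 0 times
  i=1: inner runs 1 time
  i=2: inner runs 2 times
  i=3: inner runs 3 times
  i=4: inner runs 4 times
  i=5: inner runs 5 times
  i=6: inner runs 6 times
  i=7: inner runs 7 times
  ...
Total = 0 + 1 + 2 + ... + 713 = 714*(714-1)/2 = 254541


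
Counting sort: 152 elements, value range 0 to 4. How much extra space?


n = 152 (output array)
k = 5 (count array for 5 distinct values)
Extra space = 152 + 5 = 157


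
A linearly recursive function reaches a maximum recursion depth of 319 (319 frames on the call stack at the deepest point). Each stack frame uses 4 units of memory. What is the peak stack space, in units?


Maximum recursion depth = 319 frames
Memory per frame = 4 units
Total stack space = depth * frame_size
= 319 * 4 = 1276


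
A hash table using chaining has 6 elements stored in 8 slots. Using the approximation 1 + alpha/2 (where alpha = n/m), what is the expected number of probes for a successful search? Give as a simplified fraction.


Load factor alpha = n/m = 6/8
Expected probes = 1 + alpha/2 = 1 + 6/(2*8)
= 1 + 6/16
= 16/16 + 6/16
= 22/16
Simplify: 11/8


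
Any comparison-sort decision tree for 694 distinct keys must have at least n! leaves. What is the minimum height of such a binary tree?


A binary decision tree of height h has at most 2^h leaves and needs at least n! of them, so h >= ceil(log2(n!)).
694! is far too large to multiply out, so use Stirling's series:
  ln(n!) ~ n ln n - n + (1/2) ln(2 pi n) + 1/(12n)  (error below 1/(360 n^3), negligible here)
  ln(694) = 6.5424720
  n ln n = 694 * 6.5424720 = 4540.4756
  (1/2) ln(2 pi * 694) = (1/2) ln(4360.5306) = 4.1902
  1/(12*694) = 0.0001
  ln(694!) ~ 4540.4756 - 694 + 4.1902 + 0.0001 = 3850.6659
Convert to base 2: log2(694!) = 3850.6659 / ln 2 = 3850.6659 / 0.69314718 = 5555.3366
ceil(5555.3366) = 5556


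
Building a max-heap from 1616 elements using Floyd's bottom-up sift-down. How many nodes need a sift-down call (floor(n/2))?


In a heap of 1616 elements (0-indexed array):
  Last element index: 1615
  Parent of last element: floor((1615 - 1) / 2) = 807
  Internal nodes: indices 0 to 807
  Count = floor(1616/2) = 808


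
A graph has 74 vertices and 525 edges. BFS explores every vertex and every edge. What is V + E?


A full BFS traversal dequeues each vertex once and examines each edge once.
Vertex visits: 74
Edge visits: 525
V + E = 74 + 525 = 599


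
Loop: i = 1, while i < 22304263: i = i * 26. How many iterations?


i multiplies by 26 each step:
i = 1 -> 26 -> 676 -> 17576 -> 456976 -> 11881376 -> 308915776 (stop)
Iterations = ceil(log_26(22304263)) = 6


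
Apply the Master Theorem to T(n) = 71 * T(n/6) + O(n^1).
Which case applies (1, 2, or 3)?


The Master Theorem: T(n) = a*T(n/b) + O(n^c)
  a = 71, b = 6, c = 1
log_b(a) = log_6(71) ~ 2.379
Compare b^c with a: 6^1 = 6 < 71, so c < log_b(a).
Since c < log_b(a), Case 1 applies.
T(n) = O(n^(log_6 71)) ~ O(n^2.379)
Master Theorem case = 1


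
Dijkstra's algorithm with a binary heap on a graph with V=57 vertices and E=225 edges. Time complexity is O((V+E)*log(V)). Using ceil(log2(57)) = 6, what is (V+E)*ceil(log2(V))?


Dijkstra with a binary heap: each vertex is extracted once, each edge may relax once.
Each heap operation costs O(log V).
V + E = 57 + 225 = 282
ceil(log2(57)) = 6 (since 2^5 = 32 < 57 <= 64 = 2^6)
Total heap work = (V+E) * ceil(log2(V)) = 282 * 6 = 1692


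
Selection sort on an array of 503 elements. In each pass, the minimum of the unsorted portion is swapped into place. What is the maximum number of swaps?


Selection sort performs one swap per pass:
  Pass 1: find min in positions 0 to 502, swap with position 0
  Pass 2: find min in positions 1 to 502, swap with position 1
  Pass 3: find min in positions 2 to 502, swap with position 2
  Pass 4: find min in positions 3 to 502, swap with position 3
  Pass 5: find min in positions 4 to 502, swap with position 4
  ... (497 more passes)
Total passes (and swaps) = n - 1 = 503 - 1 = 502


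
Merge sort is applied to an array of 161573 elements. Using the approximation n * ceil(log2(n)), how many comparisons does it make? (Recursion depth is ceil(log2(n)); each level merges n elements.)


Merge sort divides the array into halves recursively.
Number of levels = ceil(log2(161573)) = 18
At each level, approximately n = 161573 comparisons are needed for merging.
Total comparisons ~ n * ceil(log2(n)) = 161573 * 18 = 2908314


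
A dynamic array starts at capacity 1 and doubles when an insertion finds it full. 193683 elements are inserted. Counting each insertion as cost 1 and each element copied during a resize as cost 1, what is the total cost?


n = 193683
Insertion costs: 193683
Resizes copy 1, 2, 4, ... up to the largest power of 2 that is <= n-1 = 193682, i.e. 131072.
Copy costs = 1 + 2 + 4 + 8 + 16 + 32 + 64 + 128 + 256 + 512 + 1024 + 2048 + 4096 + 8192 + 16384 + 32768 + 65536 + 131072 = 262143
Total = 193683 + 262143 = 455826


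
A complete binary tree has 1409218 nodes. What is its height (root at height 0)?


In a complete binary tree, level k holds nodes 2^k .. 2^(k+1)-1 (1-indexed).
Height = floor(log2(n)) = floor(log2(1409218)) = 20
Check: 2^20 = 1048576 <= 1409218 < 2097152 = 2^21


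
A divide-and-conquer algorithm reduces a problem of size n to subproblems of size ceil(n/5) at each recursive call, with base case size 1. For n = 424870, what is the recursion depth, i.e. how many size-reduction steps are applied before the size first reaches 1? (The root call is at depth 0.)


Each step divides the size by 5 (rounding up); after k steps the size is ceil(n/5^k), which equals 1 exactly when 5^k >= n.
So the depth is the smallest k with 5^k >= 424870, i.e. ceil(log_5(424870)).
5^8 = 390625 < 424870 <= 1953125 = 5^9
Recursion depth = 9


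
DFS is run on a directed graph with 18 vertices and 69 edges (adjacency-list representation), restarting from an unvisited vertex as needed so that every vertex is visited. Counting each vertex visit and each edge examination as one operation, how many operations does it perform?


A full DFS traversal processes each vertex exactly once (push/pop on stack).
Each directed edge is examined once.
V = 18, E = 69
V + E = 87


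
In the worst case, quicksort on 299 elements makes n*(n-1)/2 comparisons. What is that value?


Sum of comparisons per partition:
298 + 297 + ... + 1 + 0
= 299 * (299 - 1) / 2
= 299 * 298 / 2
= 44551


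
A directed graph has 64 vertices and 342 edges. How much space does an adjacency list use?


Adjacency list: one list head per vertex + one entry per edge
Vertex heads: 64
Edge entries: 342
Total = 64 + 342 = 406


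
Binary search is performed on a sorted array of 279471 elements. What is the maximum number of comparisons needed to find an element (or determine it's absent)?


Binary search halves the search space each comparison:
  Step 1: search space = 279471 -> 139735
  Step 2: search space = 139735 -> 69867
  Step 3: search space = 69867 -> 34933
  Step 4: search space = 34933 -> 17466
  Step 5: search space = 17466 -> 8733
  Step 6: search space = 8733 -> 4366
  Step 7: search space = 4366 -> 2183
  Step 8: search space = 2183 -> 1091
  Step 9: search space = 1091 -> 545
  Step 10: search space = 545 -> 272
  Step 11: search space = 272 -> 136
  Step 12: search space = 136 -> 68
  Step 13: search space = 68 -> 34
  Step 14: search space = 34 -> 17
  Step 15: search space = 17 -> 8
  Step 16: search space = 8 -> 4
  Step 17: search space = 4 -> 2
  Step 18: search space = 2 -> 1
  Step 19: search space = 1 (final check)
Maximum comparisons = floor(log2(279471)) + 1 = 18 + 1 = 19


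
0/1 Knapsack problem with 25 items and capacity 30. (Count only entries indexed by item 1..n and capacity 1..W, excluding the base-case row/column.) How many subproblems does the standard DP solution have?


The DP table is indexed by (item, capacity).
Rows: 25 items
Columns: 30 capacity values (1 to W)
Total subproblems = 25 * 30 = 750


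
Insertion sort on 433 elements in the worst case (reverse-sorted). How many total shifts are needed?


In the worst case (reverse-sorted), each element shifts past all previous:
  Element 1: 1 shifts
  Element 2: 2 shifts
  Element 3: 3 shifts
  Element 4: 4 shifts
  Element 5: 5 shifts
  ...
  Element 432: 432 shifts
Total = 1 + 2 + ... + 432
= 433*(433-1)/2 = 93528


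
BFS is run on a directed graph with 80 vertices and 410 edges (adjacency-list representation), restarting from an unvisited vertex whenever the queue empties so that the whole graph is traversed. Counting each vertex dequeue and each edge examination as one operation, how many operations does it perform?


A full BFS traversal dequeues each vertex exactly once and examines each directed edge exactly once.
V = 80 (vertex processing cost)
E = 410 (edge examination cost)
Total operations proportional to V + E = 80 + 410 = 490


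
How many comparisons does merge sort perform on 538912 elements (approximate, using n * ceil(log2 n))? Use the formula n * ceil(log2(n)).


Recursion depth: ceil(log2(538912)) = 20
Each recursion level merges n = 538912 elements
Total = 538912 * 20 = 10778240


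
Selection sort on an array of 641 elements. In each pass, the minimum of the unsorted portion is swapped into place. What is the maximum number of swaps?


Selection sort performs one swap per pass:
  Pass 1: find min in positions 0 to 640, swap with position 0
  Pass 2: find min in positions 1 to 640, swap with position 1
  Pass 3: find min in positions 2 to 640, swap with position 2
  Pass 4: find min in positions 3 to 640, swap with position 3
  Pass 5: find min in positions 4 to 640, swap with position 4
  ... (635 more passes)
Total passes (and swaps) = n - 1 = 641 - 1 = 640


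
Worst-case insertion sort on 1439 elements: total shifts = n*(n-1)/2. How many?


Sum of shifts = 1 + 2 + 3 + ... + 1438
= 1439 * 1438 / 2
= 2069282 / 2
= 1034641


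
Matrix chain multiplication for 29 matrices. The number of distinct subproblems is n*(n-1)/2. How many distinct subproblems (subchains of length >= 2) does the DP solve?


Subproblems are indexed by (i, j) where i < j.
Number of such pairs = n*(n-1)/2
= 29 * 28 / 2
= 406


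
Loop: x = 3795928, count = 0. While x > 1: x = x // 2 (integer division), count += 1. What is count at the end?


The variable x halves each step:
x = 3795928 -> 1897964 -> 948982 -> 474491 -> 237245 -> 118622 -> 59311 -> 29655 -> 14827 -> 7413 -> 3706 -> 1853 -> 926 -> 463 -> 231 -> 115 -> 57 -> 28 -> 14 -> 7 -> 3 -> 1
Number of halvings = floor(log2(3795928)) = 21


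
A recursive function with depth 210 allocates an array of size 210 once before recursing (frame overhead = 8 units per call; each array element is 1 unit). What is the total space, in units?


Array allocation: 210 units (allocated once)
Stack frames: 210 deep * 8 per frame = 1680 units
Total = 210 + 1680 = 1890


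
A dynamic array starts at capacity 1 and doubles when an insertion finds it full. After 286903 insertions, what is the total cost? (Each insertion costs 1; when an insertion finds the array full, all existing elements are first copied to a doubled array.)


Insertion cost: 286903 (one per element)
Resizes occur just before inserting elements 2, 3, 5, 9, ...
Elements copied at each resize: 1 + 2 + 4 + 8 + 16 + 32 + 64 + 128 + 256 + 512 + 1024 + 2048 + 4096 + 8192 + 16384 + 32768 + 65536 + 131072 + 262144
Sum of copies = 524287 (geometric series: 2^k - 1)
Total = 286903 + 524287 = 811190


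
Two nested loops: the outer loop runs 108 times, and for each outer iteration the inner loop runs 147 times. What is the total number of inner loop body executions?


Outer loop: 108 iterations
Inner loop: 147 iterations per outer iteration
Total = 108 * 147 = 15876


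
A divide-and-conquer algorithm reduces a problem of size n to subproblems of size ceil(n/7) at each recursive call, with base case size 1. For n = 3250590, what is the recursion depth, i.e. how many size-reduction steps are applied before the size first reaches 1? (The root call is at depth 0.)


Each step divides the size by 7 (rounding up); after k steps the size is ceil(n/7^k), which equals 1 exactly when 7^k >= n.
So the depth is the smallest k with 7^k >= 3250590, i.e. ceil(log_7(3250590)).
7^7 = 823543 < 3250590 <= 5764801 = 7^8
Recursion depth = 8


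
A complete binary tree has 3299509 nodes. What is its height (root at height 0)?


In a complete binary tree, level k holds nodes 2^k .. 2^(k+1)-1 (1-indexed).
Height = floor(log2(n)) = floor(log2(3299509)) = 21
Check: 2^21 = 2097152 <= 3299509 < 4194304 = 2^22


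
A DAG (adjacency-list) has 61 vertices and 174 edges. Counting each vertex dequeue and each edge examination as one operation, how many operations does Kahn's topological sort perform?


V = 61 (vertex processing)
E = 174 (edge processing)
V + E = 61 + 174 = 235


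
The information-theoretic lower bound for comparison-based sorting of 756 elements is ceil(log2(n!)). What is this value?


A binary decision tree of height h has at most 2^h leaves and needs at least n! of them, so h >= ceil(log2(n!)).
756! is far too large to multiply out, so use Stirling's series:
  ln(n!) ~ n ln n - n + (1/2) ln(2 pi n) + 1/(12n)  (error below 1/(360 n^3), negligible here)
  ln(756) = 6.6280414
  n ln n = 756 * 6.6280414 = 5010.7993
  (1/2) ln(2 pi * 756) = (1/2) ln(4750.0881) = 4.2330
  1/(12*756) = 0.0001
  ln(756!) ~ 5010.7993 - 756 + 4.2330 + 0.0001 = 4259.0324
Convert to base 2: log2(756!) = 4259.0324 / ln 2 = 4259.0324 / 0.69314718 = 6144.4849
ceil(6144.4849) = 6145


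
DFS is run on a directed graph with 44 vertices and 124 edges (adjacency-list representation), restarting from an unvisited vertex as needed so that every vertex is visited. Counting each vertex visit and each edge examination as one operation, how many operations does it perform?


A full DFS traversal processes each vertex exactly once (push/pop on stack).
Each directed edge is examined once.
V = 44, E = 124
V + E = 168


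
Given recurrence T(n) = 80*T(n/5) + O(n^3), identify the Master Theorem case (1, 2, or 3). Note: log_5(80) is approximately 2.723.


Master Theorem parameters: a=80, b=5, c=3
log_b(a) = 2.723
Compare b^c with a: 5^3 = 125 > 80, so c > log_b(a).
Comparing c=3 vs log_b(a)=2.723:
3 > 2.723 => Case 3
Result: T(n) = O(n^3)
Master Theorem case = 3


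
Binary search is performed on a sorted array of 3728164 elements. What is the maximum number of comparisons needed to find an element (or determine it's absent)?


Binary search halves the search space each comparison:
  Step 1: search space = 3728164 -> 1864082
  Step 2: search space = 1864082 -> 932041
  Step 3: search space = 932041 -> 466020
  Step 4: search space = 466020 -> 233010
  Step 5: search space = 233010 -> 116505
  Step 6: search space = 116505 -> 58252
  Step 7: search space = 58252 -> 29126
  Step 8: search space = 29126 -> 14563
  Step 9: search space = 14563 -> 7281
  Step 10: search space = 7281 -> 3640
  Step 11: search space = 3640 -> 1820
  Step 12: search space = 1820 -> 910
  Step 13: search space = 910 -> 455
  Step 14: search space = 455 -> 227
  Step 15: search space = 227 -> 113
  Step 16: search space = 113 -> 56
  Step 17: search space = 56 -> 28
  Step 18: search space = 28 -> 14
  Step 19: search space = 14 -> 7
  Step 20: search space = 7 -> 3
  Step 21: search space = 3 -> 1
  Step 22: search space = 1 (final check)
Maximum comparisons = floor(log2(3728164)) + 1 = 21 + 1 = 22


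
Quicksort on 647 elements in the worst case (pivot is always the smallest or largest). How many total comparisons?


In the worst case, each partition step picks the worst pivot:
  Partition 1: 646 comparisons (n-1 elements to compare)
  Partition 2: 645 comparisons
  Partition 3: 644 comparisons
  Partition 4: 643 comparisons
  Partition 5: 642 comparisons
  ...
  Last partition: 0 comparisons
Total = (n-1) + (n-2) + ... + 1 + 0 = n*(n-1)/2
= 647*646/2 = 208981


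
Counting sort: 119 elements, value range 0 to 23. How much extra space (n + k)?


n = 119 (output array)
k = 24 (count array for 24 distinct values)
Extra space = 119 + 24 = 143


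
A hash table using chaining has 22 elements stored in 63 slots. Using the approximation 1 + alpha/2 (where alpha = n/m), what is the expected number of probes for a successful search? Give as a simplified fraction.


Load factor alpha = n/m = 22/63
Expected probes = 1 + alpha/2 = 1 + 22/(2*63)
= 1 + 22/126
= 126/126 + 22/126
= 148/126
Simplify: 74/63


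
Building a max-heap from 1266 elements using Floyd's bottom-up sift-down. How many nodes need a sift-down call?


In a heap of 1266 elements (0-indexed array):
  Last element index: 1265
  Parent of last element: floor((1265 - 1) / 2) = 632
  Internal nodes: indices 0 to 632
  Count = floor(1266/2) = 633


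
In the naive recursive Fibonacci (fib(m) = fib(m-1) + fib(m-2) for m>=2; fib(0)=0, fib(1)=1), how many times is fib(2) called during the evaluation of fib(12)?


Let N(m) = number of times fib(m) is called while evaluating fib(12).
N(12) = 1 (the initial call).
N(11) = 1 (only fib(12) calls it).
For 1 <= m <= 10: fib(m) is called by fib(m+1) and fib(m+2), so
  N(m) = N(m+1) + N(m+2).
fib(0) is called only by fib(2), so N(0) = N(2).
Walk down from m=12:
  N(12)=1, N(11)=1, N(10)=2, N(9)=3, N(8)=5, N(7)=8, N(6)=13, N(5)=21, N(4)=34, N(3)=55, N(2)=89
N(2) = 89


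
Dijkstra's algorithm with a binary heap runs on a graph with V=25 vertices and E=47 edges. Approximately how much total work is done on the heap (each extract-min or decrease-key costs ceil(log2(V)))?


Dijkstra with a binary heap: each vertex is extracted once, each edge may relax once.
Each heap operation costs O(log V).
V + E = 25 + 47 = 72
ceil(log2(25)) = 5 (since 2^4 = 16 < 25 <= 32 = 2^5)
Total heap work = (V+E) * ceil(log2(V)) = 72 * 5 = 360


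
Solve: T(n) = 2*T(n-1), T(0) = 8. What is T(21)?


Unrolling:
T(21) = 2*T(20) = 2^2*T(19) = ... = 2^21*T(0)
= 2^21 * 8
= 2097152 * 8 = 16777216
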